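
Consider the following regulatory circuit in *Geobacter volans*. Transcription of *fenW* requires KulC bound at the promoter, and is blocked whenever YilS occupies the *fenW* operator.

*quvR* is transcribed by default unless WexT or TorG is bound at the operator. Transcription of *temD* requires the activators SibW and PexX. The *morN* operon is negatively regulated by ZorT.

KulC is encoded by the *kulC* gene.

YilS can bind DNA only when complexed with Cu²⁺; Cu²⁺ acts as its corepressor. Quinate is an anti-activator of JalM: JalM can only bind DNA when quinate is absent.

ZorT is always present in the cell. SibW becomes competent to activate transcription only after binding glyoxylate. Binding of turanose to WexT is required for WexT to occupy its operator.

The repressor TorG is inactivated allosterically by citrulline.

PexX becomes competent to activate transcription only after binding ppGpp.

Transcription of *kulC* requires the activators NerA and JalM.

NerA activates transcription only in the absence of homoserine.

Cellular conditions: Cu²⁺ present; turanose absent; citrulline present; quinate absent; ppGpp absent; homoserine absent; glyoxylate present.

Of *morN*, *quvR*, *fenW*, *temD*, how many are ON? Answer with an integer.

ZorT is produced constitutively and is active.
With repressor ZorT bound, *morN* is not transcribed.
→ *morN* is OFF.
Turanose is absent, so WexT is inactive.
Citrulline is present, so TorG is inactive.
With no repressor bound, *quvR* is transcribed.
→ *quvR* is ON.
Homoserine is absent, so NerA is active.
Quinate is absent, so JalM is active.
No repressor is bound and NerA and JalM are active, so *kulC* is transcribed.
So KulC is produced and active.
Cu²⁺ is present, so YilS is active.
With repressor YilS bound, *fenW* is not transcribed.
→ *fenW* is OFF.
Glyoxylate is present, so SibW is active.
ppGpp is absent, so PexX is inactive.
Required activator PexX is absent, so *temD* is not transcribed.
→ *temD* is OFF.
1 of the 4 genes is transcribed.

1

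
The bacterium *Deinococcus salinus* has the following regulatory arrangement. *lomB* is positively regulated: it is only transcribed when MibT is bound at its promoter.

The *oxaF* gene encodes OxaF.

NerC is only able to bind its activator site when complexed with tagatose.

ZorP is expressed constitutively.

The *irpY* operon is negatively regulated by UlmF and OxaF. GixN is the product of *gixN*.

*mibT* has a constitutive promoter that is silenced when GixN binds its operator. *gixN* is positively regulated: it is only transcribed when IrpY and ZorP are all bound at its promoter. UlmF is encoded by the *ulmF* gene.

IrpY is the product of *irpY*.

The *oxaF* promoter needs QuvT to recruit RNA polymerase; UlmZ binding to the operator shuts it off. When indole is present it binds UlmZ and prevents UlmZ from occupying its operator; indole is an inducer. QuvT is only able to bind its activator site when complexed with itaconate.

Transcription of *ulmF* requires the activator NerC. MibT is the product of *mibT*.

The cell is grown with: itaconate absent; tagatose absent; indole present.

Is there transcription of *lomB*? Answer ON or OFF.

OFF

Tagatose is absent, so NerC is inactive.
Required activator NerC is absent, so *ulmF* is not transcribed.
So UlmF is not produced.
Indole is present, so UlmZ is inactive.
Itaconate is absent, so QuvT is inactive.
Required activator QuvT is absent, so *oxaF* is not transcribed.
So OxaF is not produced.
With no repressor bound, *irpY* is transcribed.
So IrpY is produced and active.
ZorP is produced constitutively and is active.
No repressor is bound and IrpY and ZorP are active, so *gixN* is transcribed.
So GixN is produced and active.
With repressor GixN bound, *mibT* is not transcribed.
So MibT is not produced.
Required activator MibT is absent, so *lomB* is not transcribed.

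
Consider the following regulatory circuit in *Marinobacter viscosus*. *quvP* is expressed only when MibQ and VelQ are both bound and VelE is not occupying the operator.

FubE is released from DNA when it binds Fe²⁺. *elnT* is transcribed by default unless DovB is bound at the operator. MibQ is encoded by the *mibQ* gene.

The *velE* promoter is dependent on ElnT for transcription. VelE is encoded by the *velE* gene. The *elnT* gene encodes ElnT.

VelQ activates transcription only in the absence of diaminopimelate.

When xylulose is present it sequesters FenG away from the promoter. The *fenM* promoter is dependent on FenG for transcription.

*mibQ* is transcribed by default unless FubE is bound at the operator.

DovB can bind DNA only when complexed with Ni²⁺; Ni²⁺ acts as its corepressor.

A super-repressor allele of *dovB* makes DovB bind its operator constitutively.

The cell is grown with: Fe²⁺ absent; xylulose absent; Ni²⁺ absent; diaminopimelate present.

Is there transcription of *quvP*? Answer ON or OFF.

OFF

Fe²⁺ is absent, so FubE is active.
With repressor FubE bound, *mibQ* is not transcribed.
So MibQ is not produced.
DovB is constitutively active in this strain.
With repressor DovB bound, *elnT* is not transcribed.
So ElnT is not produced.
Required activator ElnT is absent, so *velE* is not transcribed.
So VelE is not produced.
Diaminopimelate is present, so VelQ is inactive.
Required activator MibQ is absent, so *quvP* is not transcribed.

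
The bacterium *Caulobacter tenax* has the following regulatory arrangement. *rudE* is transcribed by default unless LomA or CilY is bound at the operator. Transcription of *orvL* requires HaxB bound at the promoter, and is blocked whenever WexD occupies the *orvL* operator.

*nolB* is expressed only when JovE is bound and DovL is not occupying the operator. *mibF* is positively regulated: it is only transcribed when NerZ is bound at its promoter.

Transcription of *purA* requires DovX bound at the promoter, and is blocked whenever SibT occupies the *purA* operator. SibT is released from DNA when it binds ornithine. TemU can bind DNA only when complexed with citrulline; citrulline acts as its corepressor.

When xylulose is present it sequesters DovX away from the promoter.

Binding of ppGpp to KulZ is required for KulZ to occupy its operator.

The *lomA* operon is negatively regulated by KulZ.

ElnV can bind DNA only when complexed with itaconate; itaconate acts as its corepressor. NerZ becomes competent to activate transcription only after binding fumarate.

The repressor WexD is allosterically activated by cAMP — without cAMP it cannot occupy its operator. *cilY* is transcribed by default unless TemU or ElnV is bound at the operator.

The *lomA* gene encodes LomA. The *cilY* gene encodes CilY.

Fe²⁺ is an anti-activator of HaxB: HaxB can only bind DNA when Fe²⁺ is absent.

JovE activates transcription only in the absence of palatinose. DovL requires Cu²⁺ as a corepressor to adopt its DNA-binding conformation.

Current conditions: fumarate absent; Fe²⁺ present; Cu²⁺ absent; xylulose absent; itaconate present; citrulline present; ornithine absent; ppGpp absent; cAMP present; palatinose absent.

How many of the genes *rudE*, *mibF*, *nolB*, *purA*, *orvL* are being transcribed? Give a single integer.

1

ppGpp is absent, so KulZ is inactive.
With no repressor bound, *lomA* is transcribed.
So LomA is produced and active.
Citrulline is present, so TemU is active.
Itaconate is present, so ElnV is active.
With repressor TemU bound, *cilY* is not transcribed.
So CilY is not produced.
With repressor LomA bound, *rudE* is not transcribed.
→ *rudE* is OFF.
Fumarate is absent, so NerZ is inactive.
Required activator NerZ is absent, so *mibF* is not transcribed.
→ *mibF* is OFF.
Cu²⁺ is absent, so DovL is inactive.
Palatinose is absent, so JovE is active.
No repressor is bound and JovE is active, so *nolB* is transcribed.
→ *nolB* is ON.
Xylulose is absent, so DovX is active.
Ornithine is absent, so SibT is active.
With repressor SibT bound, *purA* is not transcribed.
→ *purA* is OFF.
Fe²⁺ is present, so HaxB is inactive.
cAMP is present, so WexD is active.
With repressor WexD bound, *orvL* is not transcribed.
→ *orvL* is OFF.
1 of the 5 genes is transcribed.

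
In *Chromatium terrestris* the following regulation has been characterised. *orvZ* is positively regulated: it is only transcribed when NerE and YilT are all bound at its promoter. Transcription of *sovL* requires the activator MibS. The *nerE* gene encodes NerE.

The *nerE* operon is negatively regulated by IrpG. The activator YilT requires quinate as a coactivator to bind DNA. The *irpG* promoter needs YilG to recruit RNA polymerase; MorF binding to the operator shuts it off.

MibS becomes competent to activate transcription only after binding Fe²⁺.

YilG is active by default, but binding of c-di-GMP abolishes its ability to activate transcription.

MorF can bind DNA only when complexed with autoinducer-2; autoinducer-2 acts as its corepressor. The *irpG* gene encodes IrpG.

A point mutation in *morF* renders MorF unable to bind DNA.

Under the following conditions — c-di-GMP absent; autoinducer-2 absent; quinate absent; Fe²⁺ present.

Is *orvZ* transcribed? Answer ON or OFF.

MorF is non-functional in this strain, so it has no effect.
c-di-GMP is absent, so YilG is active.
No repressor is bound and YilG is active, so *irpG* is transcribed.
So IrpG is produced and active.
With repressor IrpG bound, *nerE* is not transcribed.
So NerE is not produced.
Quinate is absent, so YilT is inactive.
Required activator NerE is absent, so *orvZ* is not transcribed.

OFF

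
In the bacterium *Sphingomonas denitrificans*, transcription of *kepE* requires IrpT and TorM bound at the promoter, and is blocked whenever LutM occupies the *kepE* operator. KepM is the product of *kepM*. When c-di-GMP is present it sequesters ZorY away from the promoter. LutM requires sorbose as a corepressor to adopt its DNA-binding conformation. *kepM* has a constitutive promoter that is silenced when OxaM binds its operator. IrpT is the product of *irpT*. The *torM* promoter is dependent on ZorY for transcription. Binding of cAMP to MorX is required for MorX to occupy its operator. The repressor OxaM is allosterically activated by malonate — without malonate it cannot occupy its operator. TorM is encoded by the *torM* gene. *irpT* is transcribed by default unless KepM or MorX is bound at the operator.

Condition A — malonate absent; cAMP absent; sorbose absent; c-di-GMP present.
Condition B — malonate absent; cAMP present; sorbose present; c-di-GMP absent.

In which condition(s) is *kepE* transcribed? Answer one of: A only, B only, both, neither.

neither

Condition A:
Malonate is absent, so OxaM is inactive.
With no repressor bound, *kepM* is transcribed.
So KepM is produced and active.
cAMP is absent, so MorX is inactive.
With repressor KepM bound, *irpT* is not transcribed.
So IrpT is not produced.
Sorbose is absent, so LutM is inactive.
c-di-GMP is present, so ZorY is inactive.
Required activator ZorY is absent, so *torM* is not transcribed.
So TorM is not produced.
Required activator IrpT is absent, so *kepE* is not transcribed.
→ *kepE* is OFF in A.
Condition B:
Malonate is absent, so OxaM is inactive.
With no repressor bound, *kepM* is transcribed.
So KepM is produced and active.
cAMP is present, so MorX is active.
With repressor KepM bound, *irpT* is not transcribed.
So IrpT is not produced.
Sorbose is present, so LutM is active.
c-di-GMP is absent, so ZorY is active.
No repressor is bound and ZorY is active, so *torM* is transcribed.
So TorM is produced and active.
With repressor LutM bound, *kepE* is not transcribed.
→ *kepE* is OFF in B.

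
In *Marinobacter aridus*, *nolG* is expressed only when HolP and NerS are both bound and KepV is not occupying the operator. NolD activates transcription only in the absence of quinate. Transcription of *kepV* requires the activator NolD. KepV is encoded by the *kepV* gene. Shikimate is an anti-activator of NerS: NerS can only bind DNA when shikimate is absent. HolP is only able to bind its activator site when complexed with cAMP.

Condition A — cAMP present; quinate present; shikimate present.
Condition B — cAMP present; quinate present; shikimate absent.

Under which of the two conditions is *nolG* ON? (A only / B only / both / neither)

Condition A:
cAMP is present, so HolP is active.
Quinate is present, so NolD is inactive.
Required activator NolD is absent, so *kepV* is not transcribed.
So KepV is not produced.
Shikimate is present, so NerS is inactive.
Required activator NerS is absent, so *nolG* is not transcribed.
→ *nolG* is OFF in A.
Condition B:
cAMP is present, so HolP is active.
Quinate is present, so NolD is inactive.
Required activator NolD is absent, so *kepV* is not transcribed.
So KepV is not produced.
Shikimate is absent, so NerS is active.
No repressor is bound and HolP and NerS are active, so *nolG* is transcribed.
→ *nolG* is ON in B.

B only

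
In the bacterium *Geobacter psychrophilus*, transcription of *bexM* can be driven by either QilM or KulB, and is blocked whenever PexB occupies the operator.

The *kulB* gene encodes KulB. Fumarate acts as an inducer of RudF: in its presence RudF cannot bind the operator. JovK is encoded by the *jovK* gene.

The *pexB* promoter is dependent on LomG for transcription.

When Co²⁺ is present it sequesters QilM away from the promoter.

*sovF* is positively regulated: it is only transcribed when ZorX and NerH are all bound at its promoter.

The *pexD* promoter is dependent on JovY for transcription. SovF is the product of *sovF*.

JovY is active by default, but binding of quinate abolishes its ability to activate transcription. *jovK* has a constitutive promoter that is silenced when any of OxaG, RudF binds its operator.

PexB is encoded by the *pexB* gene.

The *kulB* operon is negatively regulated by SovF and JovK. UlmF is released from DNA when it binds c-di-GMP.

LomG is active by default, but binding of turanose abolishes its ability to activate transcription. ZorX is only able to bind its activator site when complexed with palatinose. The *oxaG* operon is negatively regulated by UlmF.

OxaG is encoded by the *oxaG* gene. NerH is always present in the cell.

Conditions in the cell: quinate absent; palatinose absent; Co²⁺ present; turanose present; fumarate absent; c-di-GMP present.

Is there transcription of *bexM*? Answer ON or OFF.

ON

Turanose is present, so LomG is inactive.
Required activator LomG is absent, so *pexB* is not transcribed.
So PexB is not produced.
Co²⁺ is present, so QilM is inactive.
Palatinose is absent, so ZorX is inactive.
NerH is produced constitutively and is active.
Required activator ZorX is absent, so *sovF* is not transcribed.
So SovF is not produced.
c-di-GMP is present, so UlmF is inactive.
With no repressor bound, *oxaG* is transcribed.
So OxaG is produced and active.
Fumarate is absent, so RudF is active.
With repressor OxaG bound, *jovK* is not transcribed.
So JovK is not produced.
With no repressor bound, *kulB* is transcribed.
So KulB is produced and active.
Activator KulB is present, so *bexM* is transcribed.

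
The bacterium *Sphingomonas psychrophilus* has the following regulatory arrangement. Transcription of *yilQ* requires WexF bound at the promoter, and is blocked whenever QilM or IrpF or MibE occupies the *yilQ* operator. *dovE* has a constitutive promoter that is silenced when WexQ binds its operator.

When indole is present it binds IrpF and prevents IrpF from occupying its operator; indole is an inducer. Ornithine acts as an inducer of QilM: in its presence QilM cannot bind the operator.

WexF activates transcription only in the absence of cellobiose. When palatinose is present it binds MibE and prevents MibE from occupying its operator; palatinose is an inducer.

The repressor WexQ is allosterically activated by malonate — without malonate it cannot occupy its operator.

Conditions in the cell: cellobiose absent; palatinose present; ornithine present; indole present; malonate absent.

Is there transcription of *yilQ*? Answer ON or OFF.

Ornithine is present, so QilM is inactive.
Indole is present, so IrpF is inactive.
Palatinose is present, so MibE is inactive.
Cellobiose is absent, so WexF is active.
No repressor is bound and WexF is active, so *yilQ* is transcribed.

ON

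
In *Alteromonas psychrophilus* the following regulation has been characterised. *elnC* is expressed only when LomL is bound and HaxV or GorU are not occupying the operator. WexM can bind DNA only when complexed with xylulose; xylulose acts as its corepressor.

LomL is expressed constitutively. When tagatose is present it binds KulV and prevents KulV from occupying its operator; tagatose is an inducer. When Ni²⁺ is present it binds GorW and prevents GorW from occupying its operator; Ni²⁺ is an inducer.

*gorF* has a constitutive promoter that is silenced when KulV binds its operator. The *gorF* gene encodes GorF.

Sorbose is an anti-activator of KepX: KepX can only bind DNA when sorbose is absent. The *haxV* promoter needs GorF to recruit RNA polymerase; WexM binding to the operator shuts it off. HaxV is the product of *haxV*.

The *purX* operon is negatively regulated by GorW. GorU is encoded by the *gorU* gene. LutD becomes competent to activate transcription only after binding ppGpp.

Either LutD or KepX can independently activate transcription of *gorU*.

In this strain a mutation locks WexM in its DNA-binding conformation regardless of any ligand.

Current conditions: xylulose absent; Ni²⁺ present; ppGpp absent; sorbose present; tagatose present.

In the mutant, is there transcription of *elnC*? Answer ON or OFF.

Tagatose is present, so KulV is inactive.
With no repressor bound, *gorF* is transcribed.
So GorF is produced and active.
WexM is constitutively active in this strain.
With repressor WexM bound, *haxV* is not transcribed.
So HaxV is not produced.
ppGpp is absent, so LutD is inactive.
Sorbose is present, so KepX is inactive.
No activator is available at the *gorU* promoter, so *gorU* is not transcribed.
So GorU is not produced.
LomL is produced constitutively and is active.
No repressor is bound and LomL is active, so *elnC* is transcribed.

ON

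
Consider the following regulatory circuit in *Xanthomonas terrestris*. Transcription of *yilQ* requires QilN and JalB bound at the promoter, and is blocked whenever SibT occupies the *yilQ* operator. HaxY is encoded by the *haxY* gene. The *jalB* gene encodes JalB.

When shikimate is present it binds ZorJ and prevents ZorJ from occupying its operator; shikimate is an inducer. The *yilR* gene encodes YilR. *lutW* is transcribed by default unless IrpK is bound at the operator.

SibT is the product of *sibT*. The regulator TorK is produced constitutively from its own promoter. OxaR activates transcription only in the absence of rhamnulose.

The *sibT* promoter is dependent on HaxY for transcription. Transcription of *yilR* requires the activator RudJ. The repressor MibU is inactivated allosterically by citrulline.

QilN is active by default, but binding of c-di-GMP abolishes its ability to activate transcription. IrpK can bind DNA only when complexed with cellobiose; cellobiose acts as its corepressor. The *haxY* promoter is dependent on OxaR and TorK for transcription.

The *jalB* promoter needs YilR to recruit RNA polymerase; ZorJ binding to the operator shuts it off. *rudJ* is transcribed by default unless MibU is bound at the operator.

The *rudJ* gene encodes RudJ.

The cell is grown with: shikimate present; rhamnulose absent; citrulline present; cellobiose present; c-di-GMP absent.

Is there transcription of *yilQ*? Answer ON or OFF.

c-di-GMP is absent, so QilN is active.
Shikimate is present, so ZorJ is inactive.
Citrulline is present, so MibU is inactive.
With no repressor bound, *rudJ* is transcribed.
So RudJ is produced and active.
No repressor is bound and RudJ is active, so *yilR* is transcribed.
So YilR is produced and active.
No repressor is bound and YilR is active, so *jalB* is transcribed.
So JalB is produced and active.
Rhamnulose is absent, so OxaR is active.
TorK is produced constitutively and is active.
No repressor is bound and OxaR and TorK are active, so *haxY* is transcribed.
So HaxY is produced and active.
No repressor is bound and HaxY is active, so *sibT* is transcribed.
So SibT is produced and active.
With repressor SibT bound, *yilQ* is not transcribed.

OFF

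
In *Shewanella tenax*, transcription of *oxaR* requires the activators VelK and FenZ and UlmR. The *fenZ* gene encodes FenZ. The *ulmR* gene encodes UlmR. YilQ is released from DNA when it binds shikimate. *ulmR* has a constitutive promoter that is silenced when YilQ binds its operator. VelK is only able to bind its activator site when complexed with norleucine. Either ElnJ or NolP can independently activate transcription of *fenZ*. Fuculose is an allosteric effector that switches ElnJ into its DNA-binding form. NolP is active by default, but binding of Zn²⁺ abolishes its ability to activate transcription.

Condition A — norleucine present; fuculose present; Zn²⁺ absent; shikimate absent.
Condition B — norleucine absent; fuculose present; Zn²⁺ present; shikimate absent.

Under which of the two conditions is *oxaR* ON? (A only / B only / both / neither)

neither

Condition A:
Norleucine is present, so VelK is active.
Fuculose is present, so ElnJ is active.
Zn²⁺ is absent, so NolP is active.
Activator ElnJ is present, so *fenZ* is transcribed.
So FenZ is produced and active.
Shikimate is absent, so YilQ is active.
With repressor YilQ bound, *ulmR* is not transcribed.
So UlmR is not produced.
Required activator UlmR is absent, so *oxaR* is not transcribed.
→ *oxaR* is OFF in A.
Condition B:
Norleucine is absent, so VelK is inactive.
Fuculose is present, so ElnJ is active.
Zn²⁺ is present, so NolP is inactive.
Activator ElnJ is present, so *fenZ* is transcribed.
So FenZ is produced and active.
Shikimate is absent, so YilQ is active.
With repressor YilQ bound, *ulmR* is not transcribed.
So UlmR is not produced.
Required activator VelK is absent, so *oxaR* is not transcribed.
→ *oxaR* is OFF in B.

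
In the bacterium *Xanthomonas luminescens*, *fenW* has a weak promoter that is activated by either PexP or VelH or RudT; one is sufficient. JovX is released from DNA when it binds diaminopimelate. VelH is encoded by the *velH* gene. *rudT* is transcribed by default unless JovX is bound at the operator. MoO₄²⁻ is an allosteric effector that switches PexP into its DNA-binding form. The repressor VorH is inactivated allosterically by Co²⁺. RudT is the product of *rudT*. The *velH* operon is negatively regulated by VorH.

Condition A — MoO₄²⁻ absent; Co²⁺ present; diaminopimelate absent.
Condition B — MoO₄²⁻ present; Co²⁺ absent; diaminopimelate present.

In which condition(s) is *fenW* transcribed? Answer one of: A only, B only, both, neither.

both

Condition A:
MoO₄²⁻ is absent, so PexP is inactive.
Co²⁺ is present, so VorH is inactive.
With no repressor bound, *velH* is transcribed.
So VelH is produced and active.
Diaminopimelate is absent, so JovX is active.
With repressor JovX bound, *rudT* is not transcribed.
So RudT is not produced.
Activator VelH is present, so *fenW* is transcribed.
→ *fenW* is ON in A.
Condition B:
MoO₄²⁻ is present, so PexP is active.
Co²⁺ is absent, so VorH is active.
With repressor VorH bound, *velH* is not transcribed.
So VelH is not produced.
Diaminopimelate is present, so JovX is inactive.
With no repressor bound, *rudT* is transcribed.
So RudT is produced and active.
Activator PexP is present, so *fenW* is transcribed.
→ *fenW* is ON in B.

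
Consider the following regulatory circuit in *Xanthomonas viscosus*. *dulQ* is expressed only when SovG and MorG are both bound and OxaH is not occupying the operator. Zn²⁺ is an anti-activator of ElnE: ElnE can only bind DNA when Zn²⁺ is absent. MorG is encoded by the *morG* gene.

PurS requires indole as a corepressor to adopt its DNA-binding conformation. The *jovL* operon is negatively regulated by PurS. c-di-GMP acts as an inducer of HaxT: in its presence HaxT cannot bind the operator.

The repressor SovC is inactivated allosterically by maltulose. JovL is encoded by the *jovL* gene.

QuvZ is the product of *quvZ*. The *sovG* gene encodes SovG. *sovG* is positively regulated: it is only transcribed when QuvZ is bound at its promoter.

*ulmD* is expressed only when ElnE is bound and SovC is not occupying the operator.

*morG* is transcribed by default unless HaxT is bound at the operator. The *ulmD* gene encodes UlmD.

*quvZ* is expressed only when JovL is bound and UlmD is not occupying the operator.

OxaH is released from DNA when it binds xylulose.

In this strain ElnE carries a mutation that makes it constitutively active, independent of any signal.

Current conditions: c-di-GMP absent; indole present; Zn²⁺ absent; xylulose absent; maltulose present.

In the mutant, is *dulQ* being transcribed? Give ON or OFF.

Maltulose is present, so SovC is inactive.
ElnE is constitutively active in this strain.
No repressor is bound and ElnE is active, so *ulmD* is transcribed.
So UlmD is produced and active.
Indole is present, so PurS is active.
With repressor PurS bound, *jovL* is not transcribed.
So JovL is not produced.
With repressor UlmD bound, *quvZ* is not transcribed.
So QuvZ is not produced.
Required activator QuvZ is absent, so *sovG* is not transcribed.
So SovG is not produced.
Xylulose is absent, so OxaH is active.
c-di-GMP is absent, so HaxT is active.
With repressor HaxT bound, *morG* is not transcribed.
So MorG is not produced.
With repressor OxaH bound, *dulQ* is not transcribed.

OFF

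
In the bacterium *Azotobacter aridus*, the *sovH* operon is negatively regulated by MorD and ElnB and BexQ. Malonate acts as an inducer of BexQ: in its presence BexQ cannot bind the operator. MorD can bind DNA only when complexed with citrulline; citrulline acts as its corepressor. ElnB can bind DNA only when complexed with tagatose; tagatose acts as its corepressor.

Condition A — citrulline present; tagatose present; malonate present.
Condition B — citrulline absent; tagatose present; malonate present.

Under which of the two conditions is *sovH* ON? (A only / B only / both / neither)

neither

Condition A:
Citrulline is present, so MorD is active.
Tagatose is present, so ElnB is active.
Malonate is present, so BexQ is inactive.
With repressor MorD bound, *sovH* is not transcribed.
→ *sovH* is OFF in A.
Condition B:
Citrulline is absent, so MorD is inactive.
Tagatose is present, so ElnB is active.
Malonate is present, so BexQ is inactive.
With repressor ElnB bound, *sovH* is not transcribed.
→ *sovH* is OFF in B.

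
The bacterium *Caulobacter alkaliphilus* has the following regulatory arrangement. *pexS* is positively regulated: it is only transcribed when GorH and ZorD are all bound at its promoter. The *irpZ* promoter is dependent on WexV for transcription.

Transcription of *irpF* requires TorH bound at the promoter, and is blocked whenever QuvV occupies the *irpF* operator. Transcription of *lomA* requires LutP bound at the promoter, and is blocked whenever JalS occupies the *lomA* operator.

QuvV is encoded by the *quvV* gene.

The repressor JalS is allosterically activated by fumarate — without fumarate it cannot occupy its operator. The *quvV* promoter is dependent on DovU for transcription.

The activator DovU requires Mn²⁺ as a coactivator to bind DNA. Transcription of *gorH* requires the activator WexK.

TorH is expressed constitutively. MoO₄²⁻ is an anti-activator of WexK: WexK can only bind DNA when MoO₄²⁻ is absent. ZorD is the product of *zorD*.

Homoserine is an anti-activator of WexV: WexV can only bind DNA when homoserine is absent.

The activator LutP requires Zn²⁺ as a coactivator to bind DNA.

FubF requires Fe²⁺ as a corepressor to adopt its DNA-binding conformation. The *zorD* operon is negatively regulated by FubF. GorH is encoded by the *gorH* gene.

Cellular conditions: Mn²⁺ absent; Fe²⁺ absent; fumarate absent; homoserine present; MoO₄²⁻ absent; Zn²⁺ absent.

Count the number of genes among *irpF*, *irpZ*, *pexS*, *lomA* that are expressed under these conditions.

TorH is produced constitutively and is active.
Mn²⁺ is absent, so DovU is inactive.
Required activator DovU is absent, so *quvV* is not transcribed.
So QuvV is not produced.
No repressor is bound and TorH is active, so *irpF* is transcribed.
→ *irpF* is ON.
Homoserine is present, so WexV is inactive.
Required activator WexV is absent, so *irpZ* is not transcribed.
→ *irpZ* is OFF.
MoO₄²⁻ is absent, so WexK is active.
No repressor is bound and WexK is active, so *gorH* is transcribed.
So GorH is produced and active.
Fe²⁺ is absent, so FubF is inactive.
With no repressor bound, *zorD* is transcribed.
So ZorD is produced and active.
No repressor is bound and GorH and ZorD are active, so *pexS* is transcribed.
→ *pexS* is ON.
Fumarate is absent, so JalS is inactive.
Zn²⁺ is absent, so LutP is inactive.
Required activator LutP is absent, so *lomA* is not transcribed.
→ *lomA* is OFF.
2 of the 4 genes are transcribed.

2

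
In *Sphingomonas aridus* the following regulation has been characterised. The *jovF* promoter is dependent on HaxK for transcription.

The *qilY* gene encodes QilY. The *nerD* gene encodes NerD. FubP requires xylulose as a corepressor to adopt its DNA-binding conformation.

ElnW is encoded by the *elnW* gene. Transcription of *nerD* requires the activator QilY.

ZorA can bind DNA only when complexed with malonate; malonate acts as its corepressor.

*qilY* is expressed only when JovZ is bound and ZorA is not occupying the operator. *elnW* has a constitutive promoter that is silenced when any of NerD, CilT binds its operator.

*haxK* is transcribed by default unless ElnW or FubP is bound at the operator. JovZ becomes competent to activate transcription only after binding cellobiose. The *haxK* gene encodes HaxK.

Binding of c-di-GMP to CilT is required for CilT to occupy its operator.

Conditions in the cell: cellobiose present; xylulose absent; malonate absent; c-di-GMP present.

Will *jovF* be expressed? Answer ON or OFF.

ON

Malonate is absent, so ZorA is inactive.
Cellobiose is present, so JovZ is active.
No repressor is bound and JovZ is active, so *qilY* is transcribed.
So QilY is produced and active.
No repressor is bound and QilY is active, so *nerD* is transcribed.
So NerD is produced and active.
c-di-GMP is present, so CilT is active.
With repressor NerD bound, *elnW* is not transcribed.
So ElnW is not produced.
Xylulose is absent, so FubP is inactive.
With no repressor bound, *haxK* is transcribed.
So HaxK is produced and active.
No repressor is bound and HaxK is active, so *jovF* is transcribed.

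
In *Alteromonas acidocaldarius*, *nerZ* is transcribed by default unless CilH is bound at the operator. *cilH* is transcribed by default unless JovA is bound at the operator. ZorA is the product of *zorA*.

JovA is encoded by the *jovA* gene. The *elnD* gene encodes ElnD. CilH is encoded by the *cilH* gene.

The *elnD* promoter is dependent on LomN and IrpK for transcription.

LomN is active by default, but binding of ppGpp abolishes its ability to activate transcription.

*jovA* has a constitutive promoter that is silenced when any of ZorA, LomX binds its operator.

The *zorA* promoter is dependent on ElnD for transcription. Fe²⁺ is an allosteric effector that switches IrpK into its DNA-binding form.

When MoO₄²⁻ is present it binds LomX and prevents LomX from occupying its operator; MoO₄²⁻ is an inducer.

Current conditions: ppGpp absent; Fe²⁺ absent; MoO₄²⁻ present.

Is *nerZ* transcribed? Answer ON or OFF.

ppGpp is absent, so LomN is active.
Fe²⁺ is absent, so IrpK is inactive.
Required activator IrpK is absent, so *elnD* is not transcribed.
So ElnD is not produced.
Required activator ElnD is absent, so *zorA* is not transcribed.
So ZorA is not produced.
MoO₄²⁻ is present, so LomX is inactive.
With no repressor bound, *jovA* is transcribed.
So JovA is produced and active.
With repressor JovA bound, *cilH* is not transcribed.
So CilH is not produced.
With no repressor bound, *nerZ* is transcribed.

ON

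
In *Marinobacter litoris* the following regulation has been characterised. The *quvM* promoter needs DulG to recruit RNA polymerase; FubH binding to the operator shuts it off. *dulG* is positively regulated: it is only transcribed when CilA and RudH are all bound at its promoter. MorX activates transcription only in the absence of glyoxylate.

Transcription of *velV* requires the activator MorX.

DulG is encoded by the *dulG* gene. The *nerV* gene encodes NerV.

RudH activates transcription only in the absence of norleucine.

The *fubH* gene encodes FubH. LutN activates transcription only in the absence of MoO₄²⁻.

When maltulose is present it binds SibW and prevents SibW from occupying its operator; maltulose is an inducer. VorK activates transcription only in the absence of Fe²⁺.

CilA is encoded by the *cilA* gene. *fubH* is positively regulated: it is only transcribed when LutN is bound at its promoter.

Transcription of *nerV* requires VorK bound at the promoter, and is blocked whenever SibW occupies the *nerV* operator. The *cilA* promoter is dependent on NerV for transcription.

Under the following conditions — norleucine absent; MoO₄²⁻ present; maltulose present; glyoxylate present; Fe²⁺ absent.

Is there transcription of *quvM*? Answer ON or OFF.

ON

MoO₄²⁻ is present, so LutN is inactive.
Required activator LutN is absent, so *fubH* is not transcribed.
So FubH is not produced.
Fe²⁺ is absent, so VorK is active.
Maltulose is present, so SibW is inactive.
No repressor is bound and VorK is active, so *nerV* is transcribed.
So NerV is produced and active.
No repressor is bound and NerV is active, so *cilA* is transcribed.
So CilA is produced and active.
Norleucine is absent, so RudH is active.
No repressor is bound and CilA and RudH are active, so *dulG* is transcribed.
So DulG is produced and active.
No repressor is bound and DulG is active, so *quvM* is transcribed.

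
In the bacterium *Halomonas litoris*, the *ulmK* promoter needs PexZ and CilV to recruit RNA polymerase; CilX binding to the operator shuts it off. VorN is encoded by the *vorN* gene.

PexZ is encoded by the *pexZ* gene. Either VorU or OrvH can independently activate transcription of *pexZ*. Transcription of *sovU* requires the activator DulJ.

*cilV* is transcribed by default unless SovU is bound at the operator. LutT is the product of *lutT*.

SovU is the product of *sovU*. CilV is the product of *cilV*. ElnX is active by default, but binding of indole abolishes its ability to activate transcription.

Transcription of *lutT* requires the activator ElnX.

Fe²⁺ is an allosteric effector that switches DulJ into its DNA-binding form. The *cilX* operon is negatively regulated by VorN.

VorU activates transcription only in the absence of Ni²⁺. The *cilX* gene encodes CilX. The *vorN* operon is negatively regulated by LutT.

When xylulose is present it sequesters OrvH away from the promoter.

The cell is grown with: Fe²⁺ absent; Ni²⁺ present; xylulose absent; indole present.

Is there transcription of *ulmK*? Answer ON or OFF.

ON

Ni²⁺ is present, so VorU is inactive.
Xylulose is absent, so OrvH is active.
Activator OrvH is present, so *pexZ* is transcribed.
So PexZ is produced and active.
Indole is present, so ElnX is inactive.
Required activator ElnX is absent, so *lutT* is not transcribed.
So LutT is not produced.
With no repressor bound, *vorN* is transcribed.
So VorN is produced and active.
With repressor VorN bound, *cilX* is not transcribed.
So CilX is not produced.
Fe²⁺ is absent, so DulJ is inactive.
Required activator DulJ is absent, so *sovU* is not transcribed.
So SovU is not produced.
With no repressor bound, *cilV* is transcribed.
So CilV is produced and active.
No repressor is bound and PexZ and CilV are active, so *ulmK* is transcribed.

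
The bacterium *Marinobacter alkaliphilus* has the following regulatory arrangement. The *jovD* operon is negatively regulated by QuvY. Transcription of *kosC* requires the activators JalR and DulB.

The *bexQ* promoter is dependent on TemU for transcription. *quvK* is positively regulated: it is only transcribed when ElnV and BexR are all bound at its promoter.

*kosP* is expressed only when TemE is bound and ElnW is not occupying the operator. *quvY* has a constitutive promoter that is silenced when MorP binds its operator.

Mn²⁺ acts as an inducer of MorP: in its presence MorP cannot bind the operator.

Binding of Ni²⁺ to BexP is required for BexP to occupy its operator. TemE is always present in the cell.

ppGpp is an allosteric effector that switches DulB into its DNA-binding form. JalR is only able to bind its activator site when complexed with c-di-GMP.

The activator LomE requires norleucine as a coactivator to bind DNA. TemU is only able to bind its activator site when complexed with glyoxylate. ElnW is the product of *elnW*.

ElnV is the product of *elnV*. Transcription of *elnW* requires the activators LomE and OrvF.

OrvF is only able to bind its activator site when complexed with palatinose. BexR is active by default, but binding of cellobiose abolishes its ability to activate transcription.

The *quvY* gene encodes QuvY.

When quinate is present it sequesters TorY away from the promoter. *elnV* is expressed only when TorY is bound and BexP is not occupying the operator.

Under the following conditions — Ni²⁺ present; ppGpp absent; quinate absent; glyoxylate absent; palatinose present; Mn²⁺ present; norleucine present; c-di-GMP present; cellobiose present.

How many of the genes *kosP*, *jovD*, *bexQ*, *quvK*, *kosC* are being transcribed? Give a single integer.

TemE is produced constitutively and is active.
Norleucine is present, so LomE is active.
Palatinose is present, so OrvF is active.
No repressor is bound and LomE and OrvF are active, so *elnW* is transcribed.
So ElnW is produced and active.
With repressor ElnW bound, *kosP* is not transcribed.
→ *kosP* is OFF.
Mn²⁺ is present, so MorP is inactive.
With no repressor bound, *quvY* is transcribed.
So QuvY is produced and active.
With repressor QuvY bound, *jovD* is not transcribed.
→ *jovD* is OFF.
Glyoxylate is absent, so TemU is inactive.
Required activator TemU is absent, so *bexQ* is not transcribed.
→ *bexQ* is OFF.
Quinate is absent, so TorY is active.
Ni²⁺ is present, so BexP is active.
With repressor BexP bound, *elnV* is not transcribed.
So ElnV is not produced.
Cellobiose is present, so BexR is inactive.
Required activator ElnV is absent, so *quvK* is not transcribed.
→ *quvK* is OFF.
c-di-GMP is present, so JalR is active.
ppGpp is absent, so DulB is inactive.
Required activator DulB is absent, so *kosC* is not transcribed.
→ *kosC* is OFF.
0 of the 5 genes are transcribed.

0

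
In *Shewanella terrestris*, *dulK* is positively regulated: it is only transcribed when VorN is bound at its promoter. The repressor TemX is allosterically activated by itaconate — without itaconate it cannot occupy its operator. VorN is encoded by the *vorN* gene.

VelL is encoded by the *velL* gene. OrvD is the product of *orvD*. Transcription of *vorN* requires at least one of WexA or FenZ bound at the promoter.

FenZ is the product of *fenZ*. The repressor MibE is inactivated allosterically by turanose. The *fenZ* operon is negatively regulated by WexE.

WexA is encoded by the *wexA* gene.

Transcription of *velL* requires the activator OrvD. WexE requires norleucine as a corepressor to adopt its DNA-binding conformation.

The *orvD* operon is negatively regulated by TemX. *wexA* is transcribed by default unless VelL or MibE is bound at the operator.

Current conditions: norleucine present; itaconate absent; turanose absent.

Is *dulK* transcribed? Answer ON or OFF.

Itaconate is absent, so TemX is inactive.
With no repressor bound, *orvD* is transcribed.
So OrvD is produced and active.
No repressor is bound and OrvD is active, so *velL* is transcribed.
So VelL is produced and active.
Turanose is absent, so MibE is active.
With repressor VelL bound, *wexA* is not transcribed.
So WexA is not produced.
Norleucine is present, so WexE is active.
With repressor WexE bound, *fenZ* is not transcribed.
So FenZ is not produced.
No activator is available at the *vorN* promoter, so *vorN* is not transcribed.
So VorN is not produced.
Required activator VorN is absent, so *dulK* is not transcribed.

OFF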